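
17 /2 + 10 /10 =19 /2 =9.50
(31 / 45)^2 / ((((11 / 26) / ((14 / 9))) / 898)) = 314123992 / 200475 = 1566.90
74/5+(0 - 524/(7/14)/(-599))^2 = 32042794/1794005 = 17.86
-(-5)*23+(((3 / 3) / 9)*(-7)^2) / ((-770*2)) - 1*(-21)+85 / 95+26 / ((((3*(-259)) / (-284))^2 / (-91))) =-179.20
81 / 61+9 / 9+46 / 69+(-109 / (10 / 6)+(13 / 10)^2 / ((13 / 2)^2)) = -285322 / 4575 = -62.37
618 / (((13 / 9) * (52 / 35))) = 97335 / 338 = 287.97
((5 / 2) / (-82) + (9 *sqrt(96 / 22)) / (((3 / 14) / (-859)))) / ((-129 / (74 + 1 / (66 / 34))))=12295 / 698148 + 118287736 *sqrt(33) / 15609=43533.32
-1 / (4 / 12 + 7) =-3 / 22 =-0.14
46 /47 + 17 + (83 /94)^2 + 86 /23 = 4572123 /203228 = 22.50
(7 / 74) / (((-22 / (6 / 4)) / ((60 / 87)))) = -105 / 23606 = -0.00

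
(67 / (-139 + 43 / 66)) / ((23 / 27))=-119394 / 210013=-0.57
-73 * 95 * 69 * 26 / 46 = -270465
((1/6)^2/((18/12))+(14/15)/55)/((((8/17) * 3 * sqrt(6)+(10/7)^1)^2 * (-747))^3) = -454430888496957316911423508247/742211067486772344682027758278601080611200+46370236770383830371927083 * sqrt(6)/187427037244134430475259534918838656720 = -0.00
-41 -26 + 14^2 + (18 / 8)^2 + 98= 3713 / 16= 232.06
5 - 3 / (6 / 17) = -7 / 2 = -3.50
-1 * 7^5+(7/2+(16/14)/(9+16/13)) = -31287909/1862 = -16803.39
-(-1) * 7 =7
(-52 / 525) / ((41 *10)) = -26 / 107625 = -0.00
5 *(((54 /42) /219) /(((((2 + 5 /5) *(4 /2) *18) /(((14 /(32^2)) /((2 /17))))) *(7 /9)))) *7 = 85 /299008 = 0.00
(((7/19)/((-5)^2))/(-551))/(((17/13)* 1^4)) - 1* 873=-3884260816/4449325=-873.00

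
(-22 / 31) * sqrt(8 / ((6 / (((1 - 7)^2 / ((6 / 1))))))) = -44 * sqrt(2) / 31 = -2.01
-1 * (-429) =429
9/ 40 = 0.22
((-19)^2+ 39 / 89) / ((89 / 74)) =2380432 / 7921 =300.52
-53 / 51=-1.04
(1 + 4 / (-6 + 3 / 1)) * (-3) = 1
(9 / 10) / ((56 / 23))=207 / 560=0.37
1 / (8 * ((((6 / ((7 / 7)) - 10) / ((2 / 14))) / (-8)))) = 0.04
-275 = -275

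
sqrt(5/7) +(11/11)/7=1/7 +sqrt(35)/7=0.99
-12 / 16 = -3 / 4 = -0.75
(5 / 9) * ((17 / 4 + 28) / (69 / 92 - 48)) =-215 / 567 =-0.38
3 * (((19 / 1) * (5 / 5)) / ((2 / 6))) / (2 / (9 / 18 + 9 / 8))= 2223 / 16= 138.94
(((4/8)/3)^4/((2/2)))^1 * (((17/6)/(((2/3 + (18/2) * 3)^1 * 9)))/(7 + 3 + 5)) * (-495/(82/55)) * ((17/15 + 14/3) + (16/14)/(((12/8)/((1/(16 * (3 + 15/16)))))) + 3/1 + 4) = -10895929/4376108268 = -0.00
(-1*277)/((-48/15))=1385/16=86.56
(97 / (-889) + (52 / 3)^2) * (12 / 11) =873812 / 2667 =327.64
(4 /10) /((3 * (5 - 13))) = -1 /60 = -0.02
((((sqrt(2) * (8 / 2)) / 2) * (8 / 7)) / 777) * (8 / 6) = 64 * sqrt(2) / 16317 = 0.01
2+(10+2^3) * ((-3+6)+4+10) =308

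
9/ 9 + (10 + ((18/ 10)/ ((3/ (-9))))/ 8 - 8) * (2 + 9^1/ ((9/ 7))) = 517/ 40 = 12.92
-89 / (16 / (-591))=3287.44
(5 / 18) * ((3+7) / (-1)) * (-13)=325 / 9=36.11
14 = 14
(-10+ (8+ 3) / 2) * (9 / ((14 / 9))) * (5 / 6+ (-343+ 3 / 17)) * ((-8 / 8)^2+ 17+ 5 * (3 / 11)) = 1805509197 / 10472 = 172413.02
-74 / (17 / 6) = -444 / 17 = -26.12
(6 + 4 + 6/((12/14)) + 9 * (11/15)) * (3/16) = 177/40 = 4.42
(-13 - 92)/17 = -105/17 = -6.18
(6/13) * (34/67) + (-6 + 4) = -1538/871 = -1.77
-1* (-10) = 10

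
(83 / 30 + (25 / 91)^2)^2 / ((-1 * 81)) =-498539081329 / 4999114656900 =-0.10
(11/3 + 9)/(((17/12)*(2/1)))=76/17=4.47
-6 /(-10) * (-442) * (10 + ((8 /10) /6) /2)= -66742 /25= -2669.68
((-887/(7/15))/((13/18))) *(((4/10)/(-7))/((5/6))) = 574776/3185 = 180.46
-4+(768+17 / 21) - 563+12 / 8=8539 / 42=203.31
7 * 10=70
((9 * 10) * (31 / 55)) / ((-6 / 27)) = -2511 / 11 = -228.27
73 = 73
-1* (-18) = 18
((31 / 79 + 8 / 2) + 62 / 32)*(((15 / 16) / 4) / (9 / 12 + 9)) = 40005 / 262912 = 0.15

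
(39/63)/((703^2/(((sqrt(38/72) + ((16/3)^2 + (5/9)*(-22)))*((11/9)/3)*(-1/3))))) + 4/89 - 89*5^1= -299615052711323/673360256709 - 143*sqrt(19)/5043897054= -444.96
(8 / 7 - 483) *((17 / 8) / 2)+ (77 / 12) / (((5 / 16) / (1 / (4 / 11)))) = -765251 / 1680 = -455.51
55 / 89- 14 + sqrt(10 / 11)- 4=-1547 / 89 + sqrt(110) / 11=-16.43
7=7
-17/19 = -0.89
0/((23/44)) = 0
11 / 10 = 1.10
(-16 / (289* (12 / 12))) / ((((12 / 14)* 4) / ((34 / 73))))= -28 / 3723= -0.01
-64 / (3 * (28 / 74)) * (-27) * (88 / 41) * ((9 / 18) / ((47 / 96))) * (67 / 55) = 274157568 / 67445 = 4064.91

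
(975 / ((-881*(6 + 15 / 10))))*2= -260 / 881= -0.30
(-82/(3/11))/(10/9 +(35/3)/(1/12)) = -1353/635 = -2.13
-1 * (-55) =55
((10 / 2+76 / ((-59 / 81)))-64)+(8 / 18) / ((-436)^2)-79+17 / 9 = -2022605579 / 8411748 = -240.45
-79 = -79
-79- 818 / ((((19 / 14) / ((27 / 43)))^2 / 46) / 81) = -652511.58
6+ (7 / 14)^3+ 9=121 / 8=15.12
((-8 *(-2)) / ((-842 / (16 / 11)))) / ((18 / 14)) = -896 / 41679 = -0.02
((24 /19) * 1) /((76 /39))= 0.65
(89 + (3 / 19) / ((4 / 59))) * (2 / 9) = 6941 / 342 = 20.30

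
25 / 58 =0.43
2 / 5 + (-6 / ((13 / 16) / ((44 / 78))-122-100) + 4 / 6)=424624 / 388185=1.09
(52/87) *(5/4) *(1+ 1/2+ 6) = 325/58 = 5.60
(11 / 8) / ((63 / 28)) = 11 / 18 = 0.61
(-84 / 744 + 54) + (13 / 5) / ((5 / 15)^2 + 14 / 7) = 324649 / 5890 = 55.12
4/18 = 2/9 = 0.22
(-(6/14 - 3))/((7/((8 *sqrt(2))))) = 144 *sqrt(2)/49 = 4.16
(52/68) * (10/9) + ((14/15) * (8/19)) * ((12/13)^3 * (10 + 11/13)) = 1744445726/415134135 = 4.20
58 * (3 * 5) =870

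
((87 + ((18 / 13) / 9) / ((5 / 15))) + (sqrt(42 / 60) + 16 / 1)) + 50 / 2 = sqrt(70) / 10 + 1670 / 13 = 129.30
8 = 8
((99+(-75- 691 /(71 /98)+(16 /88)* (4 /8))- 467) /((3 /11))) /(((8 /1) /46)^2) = -288519245 /1704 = -169318.81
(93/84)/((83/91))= 403/332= 1.21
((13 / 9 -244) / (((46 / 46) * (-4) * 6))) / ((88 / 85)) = 185555 / 19008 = 9.76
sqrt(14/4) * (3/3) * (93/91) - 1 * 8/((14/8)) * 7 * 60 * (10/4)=-4800 +93 * sqrt(14)/182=-4798.09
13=13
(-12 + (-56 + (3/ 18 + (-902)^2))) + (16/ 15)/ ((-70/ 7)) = 40676803/ 50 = 813536.06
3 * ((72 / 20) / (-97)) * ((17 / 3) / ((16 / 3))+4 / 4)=-0.23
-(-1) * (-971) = -971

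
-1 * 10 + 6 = -4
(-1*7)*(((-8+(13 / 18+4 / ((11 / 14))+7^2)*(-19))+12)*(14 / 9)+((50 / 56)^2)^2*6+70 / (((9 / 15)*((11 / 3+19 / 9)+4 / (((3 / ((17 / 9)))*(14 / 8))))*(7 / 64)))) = 12412158316465 / 1212672384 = 10235.38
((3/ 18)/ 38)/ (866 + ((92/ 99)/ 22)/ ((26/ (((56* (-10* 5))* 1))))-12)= 4719/ 913951528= 0.00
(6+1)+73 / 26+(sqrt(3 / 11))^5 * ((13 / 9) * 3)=39 * sqrt(33) / 1331+255 / 26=9.98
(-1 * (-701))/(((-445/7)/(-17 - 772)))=3871623/445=8700.28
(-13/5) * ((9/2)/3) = -39/10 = -3.90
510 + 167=677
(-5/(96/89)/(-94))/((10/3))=89/6016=0.01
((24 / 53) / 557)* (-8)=-192 / 29521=-0.01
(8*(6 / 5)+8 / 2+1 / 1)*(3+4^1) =511 / 5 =102.20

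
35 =35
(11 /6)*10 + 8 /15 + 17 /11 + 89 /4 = 28157 /660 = 42.66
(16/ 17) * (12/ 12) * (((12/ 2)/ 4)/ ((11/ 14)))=336/ 187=1.80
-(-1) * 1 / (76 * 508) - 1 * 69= -2663951 / 38608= -69.00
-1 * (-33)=33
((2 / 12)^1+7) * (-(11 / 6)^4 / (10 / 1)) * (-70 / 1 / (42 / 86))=27071209 / 23328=1160.46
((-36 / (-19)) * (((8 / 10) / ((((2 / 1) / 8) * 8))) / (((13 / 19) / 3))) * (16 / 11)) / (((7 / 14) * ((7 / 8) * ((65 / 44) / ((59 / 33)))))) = 4349952 / 325325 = 13.37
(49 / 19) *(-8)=-392 / 19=-20.63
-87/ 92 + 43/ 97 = -4483/ 8924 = -0.50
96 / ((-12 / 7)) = -56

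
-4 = -4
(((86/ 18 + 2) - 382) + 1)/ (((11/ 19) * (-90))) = 31996/ 4455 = 7.18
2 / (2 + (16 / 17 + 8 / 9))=153 / 293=0.52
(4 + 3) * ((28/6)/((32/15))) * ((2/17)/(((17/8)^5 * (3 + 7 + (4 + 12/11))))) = 5519360/2003418227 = 0.00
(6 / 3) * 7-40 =-26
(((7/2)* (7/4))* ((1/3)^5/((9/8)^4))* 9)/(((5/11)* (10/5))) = 137984/885735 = 0.16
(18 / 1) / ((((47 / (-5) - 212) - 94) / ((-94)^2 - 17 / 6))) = -504.11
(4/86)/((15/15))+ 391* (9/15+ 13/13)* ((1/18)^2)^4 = 13774967533/296161440480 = 0.05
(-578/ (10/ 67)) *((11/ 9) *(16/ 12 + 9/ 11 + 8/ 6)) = -445349/ 27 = -16494.41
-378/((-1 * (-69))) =-126/23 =-5.48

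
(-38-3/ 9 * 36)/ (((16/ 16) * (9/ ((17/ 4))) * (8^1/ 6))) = -425/ 24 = -17.71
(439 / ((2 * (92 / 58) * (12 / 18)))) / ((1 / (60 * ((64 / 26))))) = 9166320 / 299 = 30656.59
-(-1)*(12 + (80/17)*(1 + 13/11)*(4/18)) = 8012/561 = 14.28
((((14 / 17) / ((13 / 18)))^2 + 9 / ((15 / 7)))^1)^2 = 1804135198761 / 59636082025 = 30.25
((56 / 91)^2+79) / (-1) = -13415 / 169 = -79.38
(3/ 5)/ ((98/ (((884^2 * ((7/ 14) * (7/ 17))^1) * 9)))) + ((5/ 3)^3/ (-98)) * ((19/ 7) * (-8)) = 410553232/ 46305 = 8866.28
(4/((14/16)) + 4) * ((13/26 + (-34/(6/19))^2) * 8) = 16693360/21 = 794921.90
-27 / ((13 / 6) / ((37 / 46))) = -2997 / 299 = -10.02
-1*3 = -3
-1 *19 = -19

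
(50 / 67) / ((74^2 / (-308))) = -3850 / 91723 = -0.04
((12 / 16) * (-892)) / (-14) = 669 / 14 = 47.79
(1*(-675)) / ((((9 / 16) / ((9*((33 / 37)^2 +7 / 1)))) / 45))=-5186592000 / 1369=-3788598.98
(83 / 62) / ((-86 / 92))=-1909 / 1333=-1.43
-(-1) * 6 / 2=3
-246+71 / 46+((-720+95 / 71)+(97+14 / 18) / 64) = -56529995 / 58788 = -961.59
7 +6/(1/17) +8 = 117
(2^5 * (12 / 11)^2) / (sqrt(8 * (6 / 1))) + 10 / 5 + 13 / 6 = 25 / 6 + 384 * sqrt(3) / 121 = 9.66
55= 55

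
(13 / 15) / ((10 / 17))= 221 / 150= 1.47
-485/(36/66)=-5335/6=-889.17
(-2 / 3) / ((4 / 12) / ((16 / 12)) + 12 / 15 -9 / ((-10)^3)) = -2000 / 3177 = -0.63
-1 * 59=-59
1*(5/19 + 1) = 24/19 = 1.26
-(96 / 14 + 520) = -3688 / 7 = -526.86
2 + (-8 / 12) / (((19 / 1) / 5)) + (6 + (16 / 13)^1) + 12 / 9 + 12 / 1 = 5530 / 247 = 22.39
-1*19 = -19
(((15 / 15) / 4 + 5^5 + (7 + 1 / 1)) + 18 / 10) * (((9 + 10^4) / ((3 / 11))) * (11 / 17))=75936491389 / 1020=74447540.58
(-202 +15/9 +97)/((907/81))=-8370/907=-9.23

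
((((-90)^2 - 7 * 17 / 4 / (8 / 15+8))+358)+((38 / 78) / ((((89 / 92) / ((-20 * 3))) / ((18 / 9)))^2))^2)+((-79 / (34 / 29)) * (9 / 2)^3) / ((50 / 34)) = 7627531775981499981383 / 135724015731200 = 56198836.55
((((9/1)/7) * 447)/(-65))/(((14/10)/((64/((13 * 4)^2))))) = -16092/107653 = -0.15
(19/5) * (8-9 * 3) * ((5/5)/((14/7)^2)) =-361/20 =-18.05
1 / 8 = 0.12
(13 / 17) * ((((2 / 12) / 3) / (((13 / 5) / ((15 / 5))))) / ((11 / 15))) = 25 / 374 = 0.07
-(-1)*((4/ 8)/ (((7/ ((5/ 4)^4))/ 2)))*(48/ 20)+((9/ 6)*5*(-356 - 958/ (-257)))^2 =206549434699575/ 29589952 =6980391.00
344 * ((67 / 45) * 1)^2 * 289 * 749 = 334262539576 / 2025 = 165067920.78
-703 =-703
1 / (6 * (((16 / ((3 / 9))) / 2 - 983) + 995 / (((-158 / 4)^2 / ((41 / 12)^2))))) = -37446 / 213791689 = -0.00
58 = 58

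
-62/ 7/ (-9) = 62/ 63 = 0.98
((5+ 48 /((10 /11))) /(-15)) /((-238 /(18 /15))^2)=-3 /30625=-0.00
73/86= 0.85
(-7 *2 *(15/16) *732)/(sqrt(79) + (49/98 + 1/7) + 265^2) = -44079933765/322200534599 + 627690 *sqrt(79)/322200534599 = -0.14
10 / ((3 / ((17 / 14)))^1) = 85 / 21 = 4.05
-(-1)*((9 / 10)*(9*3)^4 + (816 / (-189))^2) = 478315.54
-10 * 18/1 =-180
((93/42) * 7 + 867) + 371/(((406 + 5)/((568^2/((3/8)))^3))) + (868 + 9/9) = 12757450165511450076887/22194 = 574815272844527803.77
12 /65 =0.18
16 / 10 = 8 / 5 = 1.60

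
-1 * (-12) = 12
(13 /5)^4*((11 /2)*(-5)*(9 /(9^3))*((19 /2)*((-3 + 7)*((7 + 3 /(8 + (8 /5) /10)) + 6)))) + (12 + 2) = -601823149 /76500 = -7866.97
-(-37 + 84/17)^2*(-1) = 1027.77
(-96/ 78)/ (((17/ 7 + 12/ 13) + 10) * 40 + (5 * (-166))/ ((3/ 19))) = 168/ 644635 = 0.00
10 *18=180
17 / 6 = 2.83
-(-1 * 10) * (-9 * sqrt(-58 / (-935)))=-18 * sqrt(54230) / 187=-22.42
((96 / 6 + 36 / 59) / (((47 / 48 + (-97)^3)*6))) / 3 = -7840 / 7754061489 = -0.00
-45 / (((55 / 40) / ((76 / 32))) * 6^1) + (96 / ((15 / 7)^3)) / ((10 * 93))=-148969889 / 11508750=-12.94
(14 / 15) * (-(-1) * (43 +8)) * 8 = 1904 / 5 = 380.80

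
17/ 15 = 1.13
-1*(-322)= 322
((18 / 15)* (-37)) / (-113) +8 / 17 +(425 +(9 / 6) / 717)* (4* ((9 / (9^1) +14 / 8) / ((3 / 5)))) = 35777162707 / 4591190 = 7792.57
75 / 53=1.42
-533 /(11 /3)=-1599 /11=-145.36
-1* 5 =-5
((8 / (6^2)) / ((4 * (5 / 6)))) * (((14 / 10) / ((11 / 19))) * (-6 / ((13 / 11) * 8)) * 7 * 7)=-6517 / 1300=-5.01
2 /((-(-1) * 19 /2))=4 /19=0.21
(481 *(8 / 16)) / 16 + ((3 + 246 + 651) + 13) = 928.03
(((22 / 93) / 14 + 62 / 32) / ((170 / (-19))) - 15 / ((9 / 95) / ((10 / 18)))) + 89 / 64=-2766278759 / 31872960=-86.79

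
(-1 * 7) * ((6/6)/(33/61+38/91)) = -7.30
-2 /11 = -0.18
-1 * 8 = -8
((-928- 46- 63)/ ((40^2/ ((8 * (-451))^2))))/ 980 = -210926837/ 24500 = -8609.26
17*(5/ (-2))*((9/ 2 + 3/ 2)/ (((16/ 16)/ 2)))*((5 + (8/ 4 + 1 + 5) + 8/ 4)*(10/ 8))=-19125/ 2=-9562.50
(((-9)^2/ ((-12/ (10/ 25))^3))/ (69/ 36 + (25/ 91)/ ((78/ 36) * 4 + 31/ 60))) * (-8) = 1805076/ 146405375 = 0.01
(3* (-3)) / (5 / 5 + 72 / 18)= -9 / 5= -1.80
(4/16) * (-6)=-3/2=-1.50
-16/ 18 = -8/ 9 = -0.89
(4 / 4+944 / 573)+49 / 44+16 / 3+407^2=4176571877 / 25212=165658.09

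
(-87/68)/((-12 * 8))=29/2176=0.01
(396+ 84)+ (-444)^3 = -87527904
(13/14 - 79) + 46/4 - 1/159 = -66.58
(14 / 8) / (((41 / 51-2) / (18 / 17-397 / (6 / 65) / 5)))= 613403 / 488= 1256.97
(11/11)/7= 1/7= 0.14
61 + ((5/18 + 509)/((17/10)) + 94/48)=443741/1224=362.53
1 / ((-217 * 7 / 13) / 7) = -13 / 217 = -0.06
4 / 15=0.27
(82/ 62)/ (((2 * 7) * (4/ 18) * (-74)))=-369/ 64232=-0.01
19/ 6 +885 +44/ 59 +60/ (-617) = 194133235/ 218418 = 888.82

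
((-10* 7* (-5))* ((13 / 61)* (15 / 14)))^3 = 115857421875 / 226981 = 510427.84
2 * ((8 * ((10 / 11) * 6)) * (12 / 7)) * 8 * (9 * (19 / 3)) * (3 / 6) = 2626560 / 77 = 34111.17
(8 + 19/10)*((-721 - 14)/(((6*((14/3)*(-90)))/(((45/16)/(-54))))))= -77/512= -0.15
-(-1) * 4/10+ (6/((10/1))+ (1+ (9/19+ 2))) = 85/19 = 4.47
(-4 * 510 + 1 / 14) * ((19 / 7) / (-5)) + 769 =919431 / 490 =1876.39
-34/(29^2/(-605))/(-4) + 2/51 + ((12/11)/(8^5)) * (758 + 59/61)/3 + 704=164547884413139/235764621312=697.93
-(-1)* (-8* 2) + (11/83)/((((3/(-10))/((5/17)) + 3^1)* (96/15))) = -191107/11952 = -15.99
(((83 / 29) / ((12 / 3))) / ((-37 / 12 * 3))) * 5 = -415 / 1073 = -0.39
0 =0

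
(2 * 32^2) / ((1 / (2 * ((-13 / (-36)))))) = 13312 / 9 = 1479.11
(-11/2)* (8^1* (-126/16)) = 693/2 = 346.50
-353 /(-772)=353 /772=0.46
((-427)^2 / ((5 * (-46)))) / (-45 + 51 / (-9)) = 546987 / 34960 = 15.65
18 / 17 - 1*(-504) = 8586 / 17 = 505.06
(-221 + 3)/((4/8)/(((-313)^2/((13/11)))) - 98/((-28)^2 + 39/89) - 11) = 32803228705060/1674006563871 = 19.60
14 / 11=1.27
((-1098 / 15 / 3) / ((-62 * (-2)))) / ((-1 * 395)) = 61 / 122450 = 0.00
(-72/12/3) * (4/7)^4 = -512/2401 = -0.21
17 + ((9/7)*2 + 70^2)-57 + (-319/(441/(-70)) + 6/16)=2476445/504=4913.58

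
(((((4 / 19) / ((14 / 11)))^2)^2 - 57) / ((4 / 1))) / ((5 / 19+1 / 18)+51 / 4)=-160515961569 / 147211555001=-1.09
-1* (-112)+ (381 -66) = 427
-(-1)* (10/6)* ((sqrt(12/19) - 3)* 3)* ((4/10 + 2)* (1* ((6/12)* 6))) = -108 + 72* sqrt(57)/19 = -79.39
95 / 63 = 1.51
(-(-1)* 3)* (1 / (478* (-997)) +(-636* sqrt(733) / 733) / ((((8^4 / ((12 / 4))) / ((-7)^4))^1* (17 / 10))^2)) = -618707267325* sqrt(733) / 222127194112 - 3 / 476566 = -75.41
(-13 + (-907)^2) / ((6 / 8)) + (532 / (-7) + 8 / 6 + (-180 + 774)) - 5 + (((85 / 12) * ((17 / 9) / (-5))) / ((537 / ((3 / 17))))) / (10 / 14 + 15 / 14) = 265177607731 / 241650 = 1097362.33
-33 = -33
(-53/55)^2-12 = -11.07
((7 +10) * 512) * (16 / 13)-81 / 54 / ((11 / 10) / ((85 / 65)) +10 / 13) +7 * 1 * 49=511467062 / 46267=11054.68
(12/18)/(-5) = -2/15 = -0.13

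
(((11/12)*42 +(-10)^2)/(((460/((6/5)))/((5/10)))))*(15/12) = 831/3680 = 0.23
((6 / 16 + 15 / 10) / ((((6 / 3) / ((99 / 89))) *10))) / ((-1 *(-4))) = 297 / 11392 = 0.03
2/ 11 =0.18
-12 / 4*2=-6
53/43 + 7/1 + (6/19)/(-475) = 3194592/388075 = 8.23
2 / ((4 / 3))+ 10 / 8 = 11 / 4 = 2.75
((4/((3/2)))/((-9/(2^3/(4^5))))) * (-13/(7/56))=13/54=0.24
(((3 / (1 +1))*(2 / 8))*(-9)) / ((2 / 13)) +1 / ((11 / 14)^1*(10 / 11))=-1643 / 80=-20.54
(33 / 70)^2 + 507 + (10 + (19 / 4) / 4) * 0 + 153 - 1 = 3230189 / 4900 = 659.22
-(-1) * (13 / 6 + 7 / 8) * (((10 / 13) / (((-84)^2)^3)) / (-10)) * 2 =-73 / 54802492932096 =-0.00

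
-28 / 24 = -7 / 6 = -1.17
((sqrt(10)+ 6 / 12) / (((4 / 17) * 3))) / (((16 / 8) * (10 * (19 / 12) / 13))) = 221 / 760+ 221 * sqrt(10) / 380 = 2.13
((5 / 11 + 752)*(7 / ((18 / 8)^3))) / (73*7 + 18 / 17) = 21012544 / 23268465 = 0.90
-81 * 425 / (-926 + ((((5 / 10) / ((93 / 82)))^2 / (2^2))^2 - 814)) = 19.78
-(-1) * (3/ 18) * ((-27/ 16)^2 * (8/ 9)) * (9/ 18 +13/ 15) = 369/ 640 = 0.58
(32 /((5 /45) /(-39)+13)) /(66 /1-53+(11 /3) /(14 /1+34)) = 808704 /4295123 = 0.19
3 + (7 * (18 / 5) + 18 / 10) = 30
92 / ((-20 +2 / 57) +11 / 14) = -73416 / 15305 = -4.80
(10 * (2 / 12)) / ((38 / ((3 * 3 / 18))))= 5 / 228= 0.02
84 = 84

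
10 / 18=5 / 9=0.56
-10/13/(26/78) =-30/13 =-2.31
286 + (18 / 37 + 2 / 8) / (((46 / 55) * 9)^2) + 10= 7508845693 / 25366608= 296.01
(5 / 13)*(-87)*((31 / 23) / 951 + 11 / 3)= -11633640 / 94783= -122.74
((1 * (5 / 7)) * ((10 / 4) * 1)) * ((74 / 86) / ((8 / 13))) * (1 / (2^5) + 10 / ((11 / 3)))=11676275 / 1695232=6.89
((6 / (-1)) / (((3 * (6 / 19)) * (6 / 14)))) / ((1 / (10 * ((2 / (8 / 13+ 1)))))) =-4940 / 27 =-182.96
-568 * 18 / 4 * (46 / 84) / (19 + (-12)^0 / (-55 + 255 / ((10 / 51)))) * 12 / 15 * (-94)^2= -287544858464 / 552195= -520730.64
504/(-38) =-252/19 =-13.26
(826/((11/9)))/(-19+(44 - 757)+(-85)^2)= 7434/71423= 0.10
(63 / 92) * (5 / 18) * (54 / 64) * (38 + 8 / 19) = 344925 / 55936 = 6.17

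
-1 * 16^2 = -256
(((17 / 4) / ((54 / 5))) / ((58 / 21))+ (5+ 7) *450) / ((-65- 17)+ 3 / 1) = -22550995 / 329904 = -68.36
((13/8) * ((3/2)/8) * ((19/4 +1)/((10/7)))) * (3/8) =18837/40960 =0.46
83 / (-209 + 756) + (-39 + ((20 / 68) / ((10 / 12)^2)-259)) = -13828763 / 46495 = -297.42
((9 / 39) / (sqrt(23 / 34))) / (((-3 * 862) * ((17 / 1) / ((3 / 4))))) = -0.00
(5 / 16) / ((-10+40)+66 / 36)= 15 / 1528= 0.01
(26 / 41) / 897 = 2 / 2829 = 0.00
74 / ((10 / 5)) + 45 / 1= 82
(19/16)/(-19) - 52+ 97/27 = -20939/432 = -48.47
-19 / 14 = -1.36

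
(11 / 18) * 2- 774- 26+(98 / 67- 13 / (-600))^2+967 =91804822747 / 538680000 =170.43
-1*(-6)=6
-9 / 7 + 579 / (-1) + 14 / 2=-4013 / 7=-573.29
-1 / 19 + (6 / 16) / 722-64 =-369965 / 5776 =-64.05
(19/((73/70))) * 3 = 3990/73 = 54.66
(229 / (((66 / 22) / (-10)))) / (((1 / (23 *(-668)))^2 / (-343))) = 185412154033120 / 3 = 61804051344373.33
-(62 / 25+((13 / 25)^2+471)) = -296094 / 625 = -473.75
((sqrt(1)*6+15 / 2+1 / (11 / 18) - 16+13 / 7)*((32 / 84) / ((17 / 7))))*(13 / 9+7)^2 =23104 / 2079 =11.11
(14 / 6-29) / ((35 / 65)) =-49.52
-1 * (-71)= 71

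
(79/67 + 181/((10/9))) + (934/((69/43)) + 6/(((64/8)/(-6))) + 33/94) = 1612199249/2172810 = 741.99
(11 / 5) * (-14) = -154 / 5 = -30.80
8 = 8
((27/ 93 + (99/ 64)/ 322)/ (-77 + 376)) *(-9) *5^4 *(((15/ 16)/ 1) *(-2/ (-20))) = -0.52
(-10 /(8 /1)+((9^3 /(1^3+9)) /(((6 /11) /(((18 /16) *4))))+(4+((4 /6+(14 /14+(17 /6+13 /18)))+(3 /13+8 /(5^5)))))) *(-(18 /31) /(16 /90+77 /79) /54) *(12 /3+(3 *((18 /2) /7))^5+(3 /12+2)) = -33794747385645791 /6908685420000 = -4891.63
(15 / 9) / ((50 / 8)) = 4 / 15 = 0.27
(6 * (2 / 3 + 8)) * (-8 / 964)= -104 / 241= -0.43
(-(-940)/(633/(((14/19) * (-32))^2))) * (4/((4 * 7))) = 26951680/228513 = 117.94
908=908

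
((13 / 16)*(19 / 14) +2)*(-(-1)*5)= 3475 / 224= 15.51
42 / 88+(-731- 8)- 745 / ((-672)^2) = -3668563715 / 4967424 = -738.52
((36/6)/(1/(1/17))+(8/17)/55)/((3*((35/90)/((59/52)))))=0.35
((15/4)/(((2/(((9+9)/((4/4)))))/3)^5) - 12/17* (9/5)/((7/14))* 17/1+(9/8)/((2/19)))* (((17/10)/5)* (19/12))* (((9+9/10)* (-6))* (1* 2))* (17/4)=-2340057081681891/160000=-14625356760.51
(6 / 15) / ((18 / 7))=7 / 45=0.16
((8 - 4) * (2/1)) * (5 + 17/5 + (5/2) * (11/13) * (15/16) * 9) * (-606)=-16542891/130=-127253.01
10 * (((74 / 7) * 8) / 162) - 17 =-6679 / 567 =-11.78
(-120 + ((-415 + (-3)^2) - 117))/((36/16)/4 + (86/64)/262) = -5390912/4759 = -1132.78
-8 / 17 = -0.47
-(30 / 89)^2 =-900 / 7921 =-0.11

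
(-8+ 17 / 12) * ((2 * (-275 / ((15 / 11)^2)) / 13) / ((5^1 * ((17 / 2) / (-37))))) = -3890513 / 29835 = -130.40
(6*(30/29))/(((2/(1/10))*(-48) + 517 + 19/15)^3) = -151875/2109076347226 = -0.00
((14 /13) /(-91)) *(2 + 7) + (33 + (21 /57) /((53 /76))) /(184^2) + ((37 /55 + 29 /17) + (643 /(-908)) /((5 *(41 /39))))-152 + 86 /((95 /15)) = -6833037750587699329 /50138708846100160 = -136.28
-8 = -8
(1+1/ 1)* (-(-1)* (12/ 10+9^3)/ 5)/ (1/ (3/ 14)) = 10953/ 175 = 62.59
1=1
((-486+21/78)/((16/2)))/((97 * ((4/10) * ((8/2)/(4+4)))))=-63145/20176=-3.13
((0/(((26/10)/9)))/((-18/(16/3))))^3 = 0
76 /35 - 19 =-589 /35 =-16.83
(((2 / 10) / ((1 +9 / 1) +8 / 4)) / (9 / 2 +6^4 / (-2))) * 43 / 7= -43 / 270270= -0.00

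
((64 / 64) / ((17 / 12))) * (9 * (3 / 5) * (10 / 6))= 6.35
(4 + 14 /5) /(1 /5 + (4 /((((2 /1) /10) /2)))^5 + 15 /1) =17 /256000038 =0.00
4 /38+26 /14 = 261 /133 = 1.96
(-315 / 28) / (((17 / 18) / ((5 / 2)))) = -2025 / 68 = -29.78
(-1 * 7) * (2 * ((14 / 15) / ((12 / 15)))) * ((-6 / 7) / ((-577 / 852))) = -20.67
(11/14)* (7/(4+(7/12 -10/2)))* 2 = -132/5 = -26.40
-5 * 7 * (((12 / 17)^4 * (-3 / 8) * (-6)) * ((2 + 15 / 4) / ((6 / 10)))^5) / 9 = -703975015625 / 4009008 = -175598.31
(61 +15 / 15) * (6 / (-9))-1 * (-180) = 416 / 3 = 138.67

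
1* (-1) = -1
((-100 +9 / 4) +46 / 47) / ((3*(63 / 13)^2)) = -439231 / 319788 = -1.37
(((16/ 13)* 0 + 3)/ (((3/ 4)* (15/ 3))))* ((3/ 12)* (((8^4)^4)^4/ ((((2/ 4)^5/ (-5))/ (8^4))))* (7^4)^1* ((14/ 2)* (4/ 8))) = -6913998773724377487624641762810347484311210423425894190825017966592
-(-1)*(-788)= -788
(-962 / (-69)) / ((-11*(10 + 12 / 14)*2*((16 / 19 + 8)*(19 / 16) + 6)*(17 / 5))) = -16835 / 16180362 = -0.00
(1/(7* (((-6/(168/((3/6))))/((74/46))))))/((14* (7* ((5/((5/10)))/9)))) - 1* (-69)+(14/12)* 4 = 1243337/16905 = 73.55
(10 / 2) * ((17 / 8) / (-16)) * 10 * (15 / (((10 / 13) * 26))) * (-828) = 263925 / 64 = 4123.83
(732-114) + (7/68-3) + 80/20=42099/68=619.10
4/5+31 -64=-161/5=-32.20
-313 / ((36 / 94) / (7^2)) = -720839 / 18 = -40046.61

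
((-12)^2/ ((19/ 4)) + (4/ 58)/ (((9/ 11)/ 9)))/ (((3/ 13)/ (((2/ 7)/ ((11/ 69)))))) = 1462708/ 6061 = 241.33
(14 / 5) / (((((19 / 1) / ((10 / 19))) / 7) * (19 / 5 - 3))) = 245 / 361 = 0.68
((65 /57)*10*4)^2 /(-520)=-13000 /3249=-4.00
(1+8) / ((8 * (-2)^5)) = -9 / 256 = -0.04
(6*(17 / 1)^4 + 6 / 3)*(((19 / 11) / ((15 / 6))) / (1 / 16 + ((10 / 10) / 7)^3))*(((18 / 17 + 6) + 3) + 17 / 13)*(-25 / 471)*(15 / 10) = -4180289505280 / 872729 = -4789905.58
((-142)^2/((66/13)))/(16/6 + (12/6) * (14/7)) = 65533/110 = 595.75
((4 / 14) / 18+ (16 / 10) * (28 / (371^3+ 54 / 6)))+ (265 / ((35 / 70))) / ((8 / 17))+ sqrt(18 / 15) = sqrt(30) / 5+ 18116457698587 / 16085418300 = 1127.36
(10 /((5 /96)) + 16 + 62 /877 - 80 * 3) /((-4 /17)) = 238017 /1754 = 135.70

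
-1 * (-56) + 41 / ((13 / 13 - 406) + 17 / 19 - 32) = 463237 / 8286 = 55.91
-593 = -593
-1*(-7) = 7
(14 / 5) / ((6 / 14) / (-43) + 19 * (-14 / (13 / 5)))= -54782 / 2001845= -0.03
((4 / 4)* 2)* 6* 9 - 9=99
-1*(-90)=90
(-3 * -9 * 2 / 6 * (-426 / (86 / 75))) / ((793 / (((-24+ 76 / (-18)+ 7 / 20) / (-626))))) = -16029315 / 85383896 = -0.19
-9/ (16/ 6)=-27/ 8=-3.38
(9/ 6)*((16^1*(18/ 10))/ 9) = 24/ 5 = 4.80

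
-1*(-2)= 2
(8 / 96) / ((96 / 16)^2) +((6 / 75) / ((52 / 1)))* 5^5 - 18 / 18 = 21397 / 5616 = 3.81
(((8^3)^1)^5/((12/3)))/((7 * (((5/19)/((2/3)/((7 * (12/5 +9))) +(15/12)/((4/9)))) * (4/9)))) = 30306691678876.73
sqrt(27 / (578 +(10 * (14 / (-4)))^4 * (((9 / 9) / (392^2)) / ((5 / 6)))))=12 * sqrt(113226) / 18871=0.21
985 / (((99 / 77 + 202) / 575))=3964625 / 1423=2786.10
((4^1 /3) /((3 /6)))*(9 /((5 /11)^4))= 351384 /625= 562.21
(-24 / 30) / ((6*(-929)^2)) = -2 / 12945615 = -0.00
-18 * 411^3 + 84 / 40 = -12496775559 / 10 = -1249677555.90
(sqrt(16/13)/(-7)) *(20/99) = -80 *sqrt(13)/9009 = -0.03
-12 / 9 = -4 / 3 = -1.33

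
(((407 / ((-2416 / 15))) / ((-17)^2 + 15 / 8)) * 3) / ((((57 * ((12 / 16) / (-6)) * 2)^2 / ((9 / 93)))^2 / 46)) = -11982080 / 44005921738337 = -0.00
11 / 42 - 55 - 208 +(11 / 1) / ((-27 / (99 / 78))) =-215606 / 819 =-263.26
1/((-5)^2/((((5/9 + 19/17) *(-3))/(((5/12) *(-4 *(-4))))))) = -0.03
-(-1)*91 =91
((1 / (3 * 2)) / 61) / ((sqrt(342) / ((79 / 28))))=0.00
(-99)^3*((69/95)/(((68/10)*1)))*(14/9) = -52072713/323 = -161215.83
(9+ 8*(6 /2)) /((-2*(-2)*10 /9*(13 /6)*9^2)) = 0.04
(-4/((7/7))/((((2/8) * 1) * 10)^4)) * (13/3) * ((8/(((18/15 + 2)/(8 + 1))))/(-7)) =1248/875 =1.43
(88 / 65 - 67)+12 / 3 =-4007 / 65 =-61.65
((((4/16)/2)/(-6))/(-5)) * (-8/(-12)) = 0.00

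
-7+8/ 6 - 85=-90.67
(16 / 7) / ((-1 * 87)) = -16 / 609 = -0.03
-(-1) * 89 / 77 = 1.16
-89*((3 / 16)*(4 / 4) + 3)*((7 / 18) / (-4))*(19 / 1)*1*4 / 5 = 201229 / 480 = 419.23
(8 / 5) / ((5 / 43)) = 344 / 25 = 13.76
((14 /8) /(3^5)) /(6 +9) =0.00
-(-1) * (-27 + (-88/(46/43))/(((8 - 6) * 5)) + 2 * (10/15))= -11693/345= -33.89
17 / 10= 1.70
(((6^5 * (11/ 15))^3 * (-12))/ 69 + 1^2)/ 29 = -92713513252037/ 83375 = -1112006155.95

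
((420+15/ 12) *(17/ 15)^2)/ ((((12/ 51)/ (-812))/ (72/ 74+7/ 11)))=-44029524833/ 14652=-3005018.07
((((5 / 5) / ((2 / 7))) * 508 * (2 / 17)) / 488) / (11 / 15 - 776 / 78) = -57785 / 1242326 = -0.05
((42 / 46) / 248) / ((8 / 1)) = 21 / 45632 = 0.00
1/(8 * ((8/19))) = 19/64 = 0.30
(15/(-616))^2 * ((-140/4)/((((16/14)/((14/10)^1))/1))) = -1575/61952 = -0.03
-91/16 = -5.69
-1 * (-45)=45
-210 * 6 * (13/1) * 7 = -114660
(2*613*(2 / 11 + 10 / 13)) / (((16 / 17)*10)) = 177157 / 1430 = 123.89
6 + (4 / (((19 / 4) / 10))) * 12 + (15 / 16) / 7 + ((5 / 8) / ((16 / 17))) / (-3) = 5462927 / 51072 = 106.97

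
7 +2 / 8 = 29 / 4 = 7.25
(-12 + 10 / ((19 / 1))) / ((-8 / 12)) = 327 / 19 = 17.21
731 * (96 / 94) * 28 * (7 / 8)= 859656 / 47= 18290.55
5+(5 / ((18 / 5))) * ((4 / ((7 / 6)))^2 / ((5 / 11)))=2005 / 49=40.92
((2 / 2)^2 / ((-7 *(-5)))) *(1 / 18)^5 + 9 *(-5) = -2976069599 / 66134880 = -45.00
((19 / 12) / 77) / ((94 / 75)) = 475 / 28952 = 0.02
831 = 831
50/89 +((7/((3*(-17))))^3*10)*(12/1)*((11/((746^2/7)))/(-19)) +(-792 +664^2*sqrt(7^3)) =-8233178914299956/10402807085163 +3086272*sqrt(7) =8164716.75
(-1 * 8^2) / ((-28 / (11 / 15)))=176 / 105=1.68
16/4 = 4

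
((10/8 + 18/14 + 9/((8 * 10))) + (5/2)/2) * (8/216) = 2183/15120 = 0.14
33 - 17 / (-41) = 1370 / 41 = 33.41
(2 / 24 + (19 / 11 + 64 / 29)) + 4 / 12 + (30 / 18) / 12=12890 / 2871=4.49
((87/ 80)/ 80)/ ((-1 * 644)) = -87/ 4121600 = -0.00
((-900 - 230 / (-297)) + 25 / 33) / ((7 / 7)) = -266845 / 297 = -898.47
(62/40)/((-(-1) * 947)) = 31/18940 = 0.00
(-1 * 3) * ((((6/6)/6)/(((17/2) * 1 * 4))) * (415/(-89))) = 0.07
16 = 16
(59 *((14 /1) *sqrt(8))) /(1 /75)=123900 *sqrt(2)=175221.06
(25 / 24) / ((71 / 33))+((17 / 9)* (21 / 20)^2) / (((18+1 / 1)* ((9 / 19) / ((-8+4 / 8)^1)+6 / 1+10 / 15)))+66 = 710877089 / 10689760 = 66.50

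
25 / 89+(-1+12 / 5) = 748 / 445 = 1.68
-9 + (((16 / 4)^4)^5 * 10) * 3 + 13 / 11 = 362838837165994 / 11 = 32985348833272.18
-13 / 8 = -1.62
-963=-963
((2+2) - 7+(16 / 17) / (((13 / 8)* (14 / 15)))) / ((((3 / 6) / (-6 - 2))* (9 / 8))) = 52352 / 1547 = 33.84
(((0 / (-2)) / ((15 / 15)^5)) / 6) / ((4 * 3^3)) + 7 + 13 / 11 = 8.18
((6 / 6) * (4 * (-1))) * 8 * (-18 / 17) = 576 / 17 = 33.88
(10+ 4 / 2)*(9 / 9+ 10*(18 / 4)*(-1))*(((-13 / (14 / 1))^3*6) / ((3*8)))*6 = 217503 / 343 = 634.12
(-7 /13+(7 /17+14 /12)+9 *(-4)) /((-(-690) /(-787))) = 36482959 /914940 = 39.87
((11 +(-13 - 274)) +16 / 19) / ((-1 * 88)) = 3.13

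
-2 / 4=-1 / 2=-0.50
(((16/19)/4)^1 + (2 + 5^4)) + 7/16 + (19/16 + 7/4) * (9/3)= 636.46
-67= -67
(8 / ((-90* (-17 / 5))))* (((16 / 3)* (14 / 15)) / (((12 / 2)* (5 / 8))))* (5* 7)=1.21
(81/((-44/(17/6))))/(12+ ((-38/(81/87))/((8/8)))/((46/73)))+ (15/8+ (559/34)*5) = 84.18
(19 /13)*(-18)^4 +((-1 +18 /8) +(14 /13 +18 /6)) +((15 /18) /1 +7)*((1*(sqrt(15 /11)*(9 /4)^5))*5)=4625505*sqrt(165) /22528 +7978453 /52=156069.20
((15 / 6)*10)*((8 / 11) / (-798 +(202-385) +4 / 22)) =-200 / 10789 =-0.02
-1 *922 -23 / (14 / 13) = -13207 / 14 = -943.36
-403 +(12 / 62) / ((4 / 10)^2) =-24911 / 62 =-401.79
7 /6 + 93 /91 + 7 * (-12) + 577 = 270373 /546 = 495.19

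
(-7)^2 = 49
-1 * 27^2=-729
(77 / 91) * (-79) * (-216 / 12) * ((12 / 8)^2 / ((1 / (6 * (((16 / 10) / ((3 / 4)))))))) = 2252448 / 65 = 34653.05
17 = 17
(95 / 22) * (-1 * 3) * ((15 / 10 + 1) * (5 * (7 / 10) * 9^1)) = -89775 / 88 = -1020.17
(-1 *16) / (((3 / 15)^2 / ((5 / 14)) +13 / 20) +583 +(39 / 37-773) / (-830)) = -24568000 / 897794651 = -0.03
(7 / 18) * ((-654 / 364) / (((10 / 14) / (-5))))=4.89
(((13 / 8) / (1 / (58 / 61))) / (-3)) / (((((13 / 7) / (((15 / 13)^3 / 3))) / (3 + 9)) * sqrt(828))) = -76125 * sqrt(23) / 6164782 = -0.06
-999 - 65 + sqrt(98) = -1064 + 7* sqrt(2) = -1054.10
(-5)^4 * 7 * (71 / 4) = 77656.25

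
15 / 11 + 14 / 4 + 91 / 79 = 10455 / 1738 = 6.02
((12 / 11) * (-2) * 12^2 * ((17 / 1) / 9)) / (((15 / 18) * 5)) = -39168 / 275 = -142.43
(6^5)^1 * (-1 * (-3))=23328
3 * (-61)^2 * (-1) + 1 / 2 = -22325 / 2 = -11162.50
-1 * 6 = -6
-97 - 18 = -115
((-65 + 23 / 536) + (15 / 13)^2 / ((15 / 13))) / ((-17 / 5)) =2222905 / 118456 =18.77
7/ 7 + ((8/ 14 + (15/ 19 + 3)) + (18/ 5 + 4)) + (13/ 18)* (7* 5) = 457717/ 11970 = 38.24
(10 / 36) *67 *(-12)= -670 / 3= -223.33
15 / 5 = 3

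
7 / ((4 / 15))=105 / 4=26.25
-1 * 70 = -70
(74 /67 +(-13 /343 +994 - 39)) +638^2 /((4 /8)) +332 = 18738157386 /22981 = 815376.07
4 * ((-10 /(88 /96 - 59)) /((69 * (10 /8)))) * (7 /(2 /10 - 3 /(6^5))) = 11612160 /41472197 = 0.28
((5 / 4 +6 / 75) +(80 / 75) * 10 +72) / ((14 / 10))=25199 / 420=60.00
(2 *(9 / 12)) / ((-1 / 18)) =-27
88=88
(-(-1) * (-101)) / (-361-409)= 101 / 770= 0.13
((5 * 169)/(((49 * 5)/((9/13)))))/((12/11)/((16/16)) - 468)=-429/83888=-0.01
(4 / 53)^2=16 / 2809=0.01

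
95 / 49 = 1.94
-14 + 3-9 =-20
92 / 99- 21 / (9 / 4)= -832 / 99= -8.40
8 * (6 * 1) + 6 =54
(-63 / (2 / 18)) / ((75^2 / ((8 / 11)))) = -504 / 6875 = -0.07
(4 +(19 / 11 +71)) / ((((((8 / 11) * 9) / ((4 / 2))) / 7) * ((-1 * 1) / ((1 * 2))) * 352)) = -1477 / 1584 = -0.93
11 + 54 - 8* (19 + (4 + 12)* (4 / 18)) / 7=39.22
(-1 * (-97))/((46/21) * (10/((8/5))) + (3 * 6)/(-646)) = 1315902/185347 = 7.10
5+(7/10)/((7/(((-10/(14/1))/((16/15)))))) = 1105/224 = 4.93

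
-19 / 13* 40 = -760 / 13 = -58.46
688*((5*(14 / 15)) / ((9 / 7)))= 67424 / 27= 2497.19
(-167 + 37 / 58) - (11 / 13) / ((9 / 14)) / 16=-4517965 / 27144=-166.44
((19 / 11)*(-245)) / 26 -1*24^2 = -169391 / 286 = -592.28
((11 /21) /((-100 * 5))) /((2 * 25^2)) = -0.00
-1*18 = -18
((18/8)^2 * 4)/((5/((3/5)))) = 243/100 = 2.43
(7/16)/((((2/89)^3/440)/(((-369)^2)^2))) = 5031948806480537865/16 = 314496800405033616.56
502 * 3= 1506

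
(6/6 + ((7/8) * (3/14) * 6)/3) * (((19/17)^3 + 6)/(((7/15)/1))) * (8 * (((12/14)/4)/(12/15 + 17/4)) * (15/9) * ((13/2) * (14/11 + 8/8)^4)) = 9885205078125/4623216521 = 2138.17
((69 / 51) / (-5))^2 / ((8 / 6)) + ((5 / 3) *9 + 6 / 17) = 15.41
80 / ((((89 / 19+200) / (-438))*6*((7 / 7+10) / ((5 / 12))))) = -1.08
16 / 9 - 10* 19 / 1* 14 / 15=-1580 / 9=-175.56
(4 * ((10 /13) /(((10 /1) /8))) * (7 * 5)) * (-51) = -57120 /13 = -4393.85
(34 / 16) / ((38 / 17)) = 289 / 304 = 0.95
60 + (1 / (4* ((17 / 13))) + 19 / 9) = 38129 / 612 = 62.30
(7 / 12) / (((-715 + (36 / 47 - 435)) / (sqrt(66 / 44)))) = -0.00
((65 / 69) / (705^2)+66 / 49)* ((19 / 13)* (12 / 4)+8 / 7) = 227703576521 / 30584035755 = 7.45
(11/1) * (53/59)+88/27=20933/1593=13.14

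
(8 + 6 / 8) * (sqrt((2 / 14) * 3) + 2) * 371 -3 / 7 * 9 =1855 * sqrt(21) / 4 + 90841 / 14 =8613.81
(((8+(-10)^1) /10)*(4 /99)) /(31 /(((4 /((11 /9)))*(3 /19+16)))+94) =-4912 /57495185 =-0.00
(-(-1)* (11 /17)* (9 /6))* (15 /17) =495 /578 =0.86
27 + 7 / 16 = 439 / 16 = 27.44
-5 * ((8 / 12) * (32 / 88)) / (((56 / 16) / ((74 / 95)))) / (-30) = 0.01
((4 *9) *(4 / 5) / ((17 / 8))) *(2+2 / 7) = 30.98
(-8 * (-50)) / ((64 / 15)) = 375 / 4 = 93.75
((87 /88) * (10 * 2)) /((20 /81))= 7047 /88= 80.08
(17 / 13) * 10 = 170 / 13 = 13.08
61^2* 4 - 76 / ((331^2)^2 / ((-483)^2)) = 178661754009400 / 12003612721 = 14884.00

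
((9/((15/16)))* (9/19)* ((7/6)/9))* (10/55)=112/1045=0.11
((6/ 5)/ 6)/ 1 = 1/ 5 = 0.20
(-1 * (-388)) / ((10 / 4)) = 776 / 5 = 155.20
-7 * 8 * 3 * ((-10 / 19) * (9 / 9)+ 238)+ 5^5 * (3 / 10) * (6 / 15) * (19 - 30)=-836391 / 19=-44020.58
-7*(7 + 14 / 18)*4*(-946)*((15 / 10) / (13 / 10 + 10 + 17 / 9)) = 27812400 / 1187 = 23430.83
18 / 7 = 2.57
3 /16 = 0.19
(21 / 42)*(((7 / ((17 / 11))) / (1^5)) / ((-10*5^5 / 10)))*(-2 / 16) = 77 / 850000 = 0.00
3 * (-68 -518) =-1758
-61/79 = -0.77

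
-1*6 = -6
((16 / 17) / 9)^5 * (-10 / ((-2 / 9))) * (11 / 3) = 57671680 / 27947045331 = 0.00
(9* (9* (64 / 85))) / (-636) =-432 / 4505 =-0.10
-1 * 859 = -859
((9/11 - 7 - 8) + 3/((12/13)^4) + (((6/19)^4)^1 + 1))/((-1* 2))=89571302677/19817132544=4.52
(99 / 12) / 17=33 / 68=0.49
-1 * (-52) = 52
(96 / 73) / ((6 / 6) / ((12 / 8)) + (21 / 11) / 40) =126720 / 68839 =1.84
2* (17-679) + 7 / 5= -6613 / 5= -1322.60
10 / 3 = 3.33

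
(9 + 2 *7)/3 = 23/3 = 7.67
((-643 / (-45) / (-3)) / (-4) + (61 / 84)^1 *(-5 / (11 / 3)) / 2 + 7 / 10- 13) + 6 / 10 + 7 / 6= -9.84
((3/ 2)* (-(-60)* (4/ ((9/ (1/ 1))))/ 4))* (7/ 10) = 7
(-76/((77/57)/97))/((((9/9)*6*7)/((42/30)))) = -70034/385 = -181.91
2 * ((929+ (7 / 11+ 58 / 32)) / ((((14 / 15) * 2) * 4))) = 2459025 / 9856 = 249.50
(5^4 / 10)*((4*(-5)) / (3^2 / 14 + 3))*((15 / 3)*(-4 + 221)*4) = -75950000 / 51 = -1489215.69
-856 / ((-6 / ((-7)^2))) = 20972 / 3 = 6990.67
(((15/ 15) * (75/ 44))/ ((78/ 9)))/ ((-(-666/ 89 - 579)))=6675/ 19904456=0.00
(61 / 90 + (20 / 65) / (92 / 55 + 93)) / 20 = 4148951 / 121843800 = 0.03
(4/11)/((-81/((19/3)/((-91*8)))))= 19/486486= 0.00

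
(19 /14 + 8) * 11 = 102.93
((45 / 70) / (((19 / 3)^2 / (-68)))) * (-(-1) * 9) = -24786 / 2527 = -9.81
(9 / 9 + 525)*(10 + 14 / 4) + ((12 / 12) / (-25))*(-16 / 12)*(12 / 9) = 1597741 / 225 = 7101.07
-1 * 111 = -111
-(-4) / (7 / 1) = 4 / 7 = 0.57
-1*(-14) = 14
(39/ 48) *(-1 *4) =-13/ 4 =-3.25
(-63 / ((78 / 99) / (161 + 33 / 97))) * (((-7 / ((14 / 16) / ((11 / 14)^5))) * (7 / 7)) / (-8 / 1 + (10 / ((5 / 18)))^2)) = 374286550275 / 15598509472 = 24.00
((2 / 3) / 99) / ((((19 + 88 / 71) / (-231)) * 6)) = -497 / 38799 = -0.01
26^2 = 676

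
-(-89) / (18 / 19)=93.94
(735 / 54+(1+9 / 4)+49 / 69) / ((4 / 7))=101843 / 3312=30.75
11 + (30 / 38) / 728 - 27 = -16.00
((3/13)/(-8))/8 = -3/832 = -0.00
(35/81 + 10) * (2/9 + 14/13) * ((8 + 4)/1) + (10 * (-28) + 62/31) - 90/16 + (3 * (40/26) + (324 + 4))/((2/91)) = 29185289/1944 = 15013.01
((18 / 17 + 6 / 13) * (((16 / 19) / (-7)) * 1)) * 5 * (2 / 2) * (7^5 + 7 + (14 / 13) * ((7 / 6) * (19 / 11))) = -15378.45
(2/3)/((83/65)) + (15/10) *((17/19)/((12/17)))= 91721/37848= 2.42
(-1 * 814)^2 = 662596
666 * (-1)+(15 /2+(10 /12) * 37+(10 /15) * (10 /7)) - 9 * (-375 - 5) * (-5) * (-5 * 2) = 1192613 /7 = 170373.29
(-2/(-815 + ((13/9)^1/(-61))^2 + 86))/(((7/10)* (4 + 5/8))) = 0.00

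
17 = 17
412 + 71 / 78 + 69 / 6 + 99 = 20413 / 39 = 523.41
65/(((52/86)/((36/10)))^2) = 149769/65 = 2304.14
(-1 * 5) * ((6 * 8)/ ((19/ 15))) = -3600/ 19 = -189.47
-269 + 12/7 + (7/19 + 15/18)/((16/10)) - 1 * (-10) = -1637717/6384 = -256.53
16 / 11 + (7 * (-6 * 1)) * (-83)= 38362 / 11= 3487.45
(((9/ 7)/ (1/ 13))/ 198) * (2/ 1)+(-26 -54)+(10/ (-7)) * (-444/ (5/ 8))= 71997/ 77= 935.03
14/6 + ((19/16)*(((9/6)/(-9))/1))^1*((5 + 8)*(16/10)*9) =-2083/60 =-34.72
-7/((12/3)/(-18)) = 31.50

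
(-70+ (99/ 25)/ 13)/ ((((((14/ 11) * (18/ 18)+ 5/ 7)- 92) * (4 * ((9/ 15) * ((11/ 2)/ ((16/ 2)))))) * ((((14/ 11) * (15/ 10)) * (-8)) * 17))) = -249161/ 137857590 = -0.00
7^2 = 49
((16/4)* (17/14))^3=39304/343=114.59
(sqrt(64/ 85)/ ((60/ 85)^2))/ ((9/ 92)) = 17.80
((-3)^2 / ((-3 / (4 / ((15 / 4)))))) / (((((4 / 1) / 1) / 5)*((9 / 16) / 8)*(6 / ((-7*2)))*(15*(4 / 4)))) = 3584 / 405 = 8.85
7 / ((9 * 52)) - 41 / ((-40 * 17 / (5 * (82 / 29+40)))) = 745597 / 57681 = 12.93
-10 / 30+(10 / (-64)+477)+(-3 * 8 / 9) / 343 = 5230093 / 10976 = 476.50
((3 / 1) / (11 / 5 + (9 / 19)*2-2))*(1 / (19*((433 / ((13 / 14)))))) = 195 / 660758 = 0.00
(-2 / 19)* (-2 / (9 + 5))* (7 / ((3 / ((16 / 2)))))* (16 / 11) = 0.41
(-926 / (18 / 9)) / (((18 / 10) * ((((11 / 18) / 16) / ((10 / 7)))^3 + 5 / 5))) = -257.22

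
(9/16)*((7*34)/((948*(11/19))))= 6783/27808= 0.24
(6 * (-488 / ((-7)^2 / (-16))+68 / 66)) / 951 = 518660 / 512589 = 1.01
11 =11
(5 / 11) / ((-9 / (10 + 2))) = -20 / 33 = -0.61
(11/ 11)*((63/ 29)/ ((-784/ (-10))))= 45/ 1624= 0.03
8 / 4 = 2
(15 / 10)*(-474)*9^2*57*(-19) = 62371053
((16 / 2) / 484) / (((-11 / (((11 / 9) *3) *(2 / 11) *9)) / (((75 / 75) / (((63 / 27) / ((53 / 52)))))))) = -477 / 121121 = -0.00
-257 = -257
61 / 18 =3.39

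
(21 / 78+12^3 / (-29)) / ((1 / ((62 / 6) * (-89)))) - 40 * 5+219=123439253 / 2262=54570.85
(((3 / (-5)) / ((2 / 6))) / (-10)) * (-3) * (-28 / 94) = 0.16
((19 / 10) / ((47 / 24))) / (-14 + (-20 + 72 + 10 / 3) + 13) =684 / 38305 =0.02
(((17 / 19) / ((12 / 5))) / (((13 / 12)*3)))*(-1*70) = -5950 / 741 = -8.03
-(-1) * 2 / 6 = 1 / 3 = 0.33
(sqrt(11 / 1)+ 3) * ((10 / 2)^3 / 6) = 131.60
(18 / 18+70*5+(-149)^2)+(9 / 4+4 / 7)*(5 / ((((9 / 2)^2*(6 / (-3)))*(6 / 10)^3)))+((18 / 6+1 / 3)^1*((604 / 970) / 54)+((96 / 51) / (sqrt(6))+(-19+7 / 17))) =16*sqrt(6) / 51+1137611795605 / 50489082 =22532.61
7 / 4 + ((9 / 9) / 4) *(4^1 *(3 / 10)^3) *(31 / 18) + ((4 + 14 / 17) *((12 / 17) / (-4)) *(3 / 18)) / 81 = 84026537 / 46818000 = 1.79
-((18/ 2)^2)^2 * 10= -65610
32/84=8/21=0.38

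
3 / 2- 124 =-245 / 2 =-122.50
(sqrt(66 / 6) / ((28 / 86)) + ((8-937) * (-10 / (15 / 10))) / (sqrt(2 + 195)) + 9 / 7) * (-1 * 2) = -905.46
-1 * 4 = -4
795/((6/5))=1325/2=662.50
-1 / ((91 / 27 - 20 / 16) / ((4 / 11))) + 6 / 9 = 0.50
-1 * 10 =-10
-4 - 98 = -102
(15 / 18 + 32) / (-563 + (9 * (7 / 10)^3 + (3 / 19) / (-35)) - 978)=-0.02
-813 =-813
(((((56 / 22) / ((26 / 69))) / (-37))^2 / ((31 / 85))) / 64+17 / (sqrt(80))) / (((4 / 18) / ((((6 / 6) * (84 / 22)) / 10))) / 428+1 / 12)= 23589017235 / 1398950198932+20223 * sqrt(5) / 2015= 22.46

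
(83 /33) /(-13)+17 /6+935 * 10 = 2674855 /286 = 9352.64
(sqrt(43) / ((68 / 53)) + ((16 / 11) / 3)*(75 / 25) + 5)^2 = 3763*sqrt(43) / 374 + 37924811 / 559504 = 133.76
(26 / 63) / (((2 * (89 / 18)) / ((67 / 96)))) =871 / 29904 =0.03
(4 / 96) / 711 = 1 / 17064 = 0.00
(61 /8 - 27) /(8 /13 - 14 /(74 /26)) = 14911 /3312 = 4.50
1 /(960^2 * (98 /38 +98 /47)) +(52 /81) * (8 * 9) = 177422336893 /3838464000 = 46.22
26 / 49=0.53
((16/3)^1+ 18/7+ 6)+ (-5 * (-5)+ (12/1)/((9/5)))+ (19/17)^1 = 5556/119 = 46.69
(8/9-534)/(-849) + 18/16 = 107153/61128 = 1.75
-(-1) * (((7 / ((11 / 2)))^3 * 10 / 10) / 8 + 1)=1674 / 1331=1.26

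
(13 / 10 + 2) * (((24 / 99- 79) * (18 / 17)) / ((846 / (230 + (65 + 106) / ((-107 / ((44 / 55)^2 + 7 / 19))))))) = -1587830461 / 21373250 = -74.29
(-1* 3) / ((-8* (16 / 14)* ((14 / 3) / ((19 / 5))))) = 0.27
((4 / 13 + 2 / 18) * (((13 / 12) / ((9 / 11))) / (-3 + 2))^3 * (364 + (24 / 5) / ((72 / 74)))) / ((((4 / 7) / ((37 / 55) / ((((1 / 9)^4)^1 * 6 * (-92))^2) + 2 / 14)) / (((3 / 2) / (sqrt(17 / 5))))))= -3439750653914692117 * sqrt(85) / 652526784921600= -48600.20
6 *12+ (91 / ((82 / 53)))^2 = 23745457 / 6724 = 3531.45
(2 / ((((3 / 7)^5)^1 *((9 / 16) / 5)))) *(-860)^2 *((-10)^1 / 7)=-2841247360000 / 2187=-1299152885.23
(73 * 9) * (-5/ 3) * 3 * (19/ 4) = -62415/ 4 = -15603.75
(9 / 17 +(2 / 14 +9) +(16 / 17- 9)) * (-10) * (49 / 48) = -280 / 17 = -16.47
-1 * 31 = -31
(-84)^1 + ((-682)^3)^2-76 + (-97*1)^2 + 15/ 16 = 1610001314422973983/ 16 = 100625082151435873.94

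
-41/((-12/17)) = 697/12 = 58.08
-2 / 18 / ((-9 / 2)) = 2 / 81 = 0.02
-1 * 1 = -1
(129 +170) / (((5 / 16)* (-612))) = -1196 / 765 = -1.56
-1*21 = -21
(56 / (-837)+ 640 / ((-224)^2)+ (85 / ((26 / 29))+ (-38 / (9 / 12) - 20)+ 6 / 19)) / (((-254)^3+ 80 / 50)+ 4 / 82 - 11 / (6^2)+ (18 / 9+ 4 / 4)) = -405414791855 / 272247170068059186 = -0.00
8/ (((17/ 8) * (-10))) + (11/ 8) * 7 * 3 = 19379/ 680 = 28.50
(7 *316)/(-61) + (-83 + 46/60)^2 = 369260629/54900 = 6726.06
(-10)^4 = 10000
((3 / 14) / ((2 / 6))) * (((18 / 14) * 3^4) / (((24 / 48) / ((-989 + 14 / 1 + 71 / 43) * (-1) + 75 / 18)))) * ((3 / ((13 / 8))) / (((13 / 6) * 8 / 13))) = 4964032917 / 27391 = 181228.61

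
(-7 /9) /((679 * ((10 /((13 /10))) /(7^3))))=-4459 /87300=-0.05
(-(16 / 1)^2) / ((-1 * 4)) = 64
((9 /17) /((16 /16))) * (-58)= -522 /17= -30.71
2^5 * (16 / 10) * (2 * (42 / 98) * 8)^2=589824 / 245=2407.44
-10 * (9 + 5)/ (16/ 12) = -105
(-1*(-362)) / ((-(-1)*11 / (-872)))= -315664 / 11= -28696.73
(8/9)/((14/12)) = 16/21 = 0.76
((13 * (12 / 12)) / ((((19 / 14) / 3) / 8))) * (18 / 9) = 8736 / 19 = 459.79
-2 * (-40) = 80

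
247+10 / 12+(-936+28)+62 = -3589 / 6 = -598.17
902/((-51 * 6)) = -451/153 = -2.95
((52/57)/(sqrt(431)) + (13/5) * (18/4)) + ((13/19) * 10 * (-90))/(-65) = 52 * sqrt(431)/24567 + 4023/190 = 21.22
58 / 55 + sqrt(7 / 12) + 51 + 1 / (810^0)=sqrt(21) / 6 + 2918 / 55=53.82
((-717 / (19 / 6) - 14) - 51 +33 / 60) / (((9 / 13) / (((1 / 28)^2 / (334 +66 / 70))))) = -1436903 / 898075584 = -0.00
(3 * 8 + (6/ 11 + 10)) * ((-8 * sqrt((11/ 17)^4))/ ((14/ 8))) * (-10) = 1337600/ 2023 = 661.20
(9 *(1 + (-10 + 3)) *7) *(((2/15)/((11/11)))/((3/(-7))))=588/5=117.60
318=318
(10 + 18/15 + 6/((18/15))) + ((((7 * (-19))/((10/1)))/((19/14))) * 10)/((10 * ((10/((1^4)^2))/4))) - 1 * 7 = 132/25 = 5.28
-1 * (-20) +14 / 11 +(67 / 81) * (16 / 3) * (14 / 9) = 28.14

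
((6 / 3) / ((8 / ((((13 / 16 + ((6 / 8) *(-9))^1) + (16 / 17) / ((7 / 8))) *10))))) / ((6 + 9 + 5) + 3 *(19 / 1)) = -46285 / 293216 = -0.16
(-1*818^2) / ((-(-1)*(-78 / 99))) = 11040546 / 13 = 849272.77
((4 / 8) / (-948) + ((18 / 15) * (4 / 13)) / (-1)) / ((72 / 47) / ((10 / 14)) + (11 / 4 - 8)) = 0.12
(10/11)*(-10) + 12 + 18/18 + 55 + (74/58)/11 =18829/319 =59.03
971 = 971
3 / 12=1 / 4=0.25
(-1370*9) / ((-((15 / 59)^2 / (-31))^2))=2836151817.20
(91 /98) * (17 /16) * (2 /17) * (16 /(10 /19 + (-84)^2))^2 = 18772 /31457715583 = 0.00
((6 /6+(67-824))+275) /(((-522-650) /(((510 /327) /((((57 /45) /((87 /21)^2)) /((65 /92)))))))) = 33524677875 /5470935848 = 6.13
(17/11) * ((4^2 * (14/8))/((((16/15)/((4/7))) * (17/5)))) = 75/11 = 6.82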